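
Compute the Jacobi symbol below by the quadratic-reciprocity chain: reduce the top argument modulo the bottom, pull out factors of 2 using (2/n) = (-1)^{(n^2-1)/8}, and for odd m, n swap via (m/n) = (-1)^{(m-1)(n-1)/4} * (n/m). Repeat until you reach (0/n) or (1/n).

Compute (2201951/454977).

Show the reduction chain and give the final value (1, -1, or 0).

(2201951/454977) = (382043/454977)   [reduce mod 454977]
reciprocity: (382043/454977) = +1·(454977/382043) since 382043 mod 4 = 3, 454977 mod 4 = 1; sign now +1
(454977/382043) = (72934/382043)   [reduce mod 382043]
72934 = 2^1·36467; (2/382043) = -1 since 382043 mod 8 = 3, so (72934/382043) = (-1)^1·(36467/382043); sign now -1
reciprocity: (36467/382043) = -1·(382043/36467) since 36467 mod 4 = 3, 382043 mod 4 = 3; sign now +1
(382043/36467) = (17373/36467)   [reduce mod 36467]
reciprocity: (17373/36467) = +1·(36467/17373) since 17373 mod 4 = 1, 36467 mod 4 = 3; sign now +1
(36467/17373) = (1721/17373)   [reduce mod 17373]
reciprocity: (1721/17373) = +1·(17373/1721) since 1721 mod 4 = 1, 17373 mod 4 = 1; sign now +1
(17373/1721) = (163/1721)   [reduce mod 1721]
reciprocity: (163/1721) = +1·(1721/163) since 163 mod 4 = 3, 1721 mod 4 = 1; sign now +1
(1721/163) = (91/163)   [reduce mod 163]
reciprocity: (91/163) = -1·(163/91) since 91 mod 4 = 3, 163 mod 4 = 3; sign now -1
(163/91) = (72/91)   [reduce mod 91]
72 = 2^3·9; (2/91) = -1 since 91 mod 8 = 3, so (72/91) = (-1)^3·(9/91); sign now +1
reciprocity: (9/91) = +1·(91/9) since 9 mod 4 = 1, 91 mod 4 = 3; sign now +1
(91/9) = (1/9)   [reduce mod 9]
(1/9) = 1; final value = sign = +1

1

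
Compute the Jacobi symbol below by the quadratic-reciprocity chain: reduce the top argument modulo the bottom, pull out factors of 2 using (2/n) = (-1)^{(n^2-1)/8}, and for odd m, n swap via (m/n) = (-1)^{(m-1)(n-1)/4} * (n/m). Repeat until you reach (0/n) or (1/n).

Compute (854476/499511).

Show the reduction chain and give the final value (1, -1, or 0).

-1

(854476/499511): 854476 mod 499511 = 354965, so (854476/499511) = (354965/499511)
flip (354965/499511) -> (499511/354965): both odd, 354965 mod 4 = 1, 499511 mod 4 = 3, so the flip contributes +1; sign now +1
(499511/354965): 499511 mod 354965 = 144546, so (499511/354965) = (144546/354965)
factor out 2^1: 144546 = 2^1·72273; with 354965 mod 8 = 5, (2/354965) = -1; sign now -1; continue with (72273/354965)
flip (72273/354965) -> (354965/72273): both odd, 72273 mod 4 = 1, 354965 mod 4 = 1, so the flip contributes +1; sign now -1
(354965/72273): 354965 mod 72273 = 65873, so (354965/72273) = (65873/72273)
flip (65873/72273) -> (72273/65873): both odd, 65873 mod 4 = 1, 72273 mod 4 = 1, so the flip contributes +1; sign now -1
(72273/65873): 72273 mod 65873 = 6400, so (72273/65873) = (6400/65873)
factor out 2^8: 6400 = 2^8·25; with 65873 mod 8 = 1, (2/65873) = +1; sign now -1; continue with (25/65873)
flip (25/65873) -> (65873/25): both odd, 25 mod 4 = 1, 65873 mod 4 = 1, so the flip contributes +1; sign now -1
(65873/25): 65873 mod 25 = 23, so (65873/25) = (23/25)
flip (23/25) -> (25/23): both odd, 23 mod 4 = 3, 25 mod 4 = 1, so the flip contributes +1; sign now -1
(25/23): 25 mod 23 = 2, so (25/23) = (2/23)
factor out 2^1: 2 = 2^1·1; with 23 mod 8 = 7, (2/23) = +1; sign now -1; continue with (1/23)
reached (1/23) = 1, so the symbol is -1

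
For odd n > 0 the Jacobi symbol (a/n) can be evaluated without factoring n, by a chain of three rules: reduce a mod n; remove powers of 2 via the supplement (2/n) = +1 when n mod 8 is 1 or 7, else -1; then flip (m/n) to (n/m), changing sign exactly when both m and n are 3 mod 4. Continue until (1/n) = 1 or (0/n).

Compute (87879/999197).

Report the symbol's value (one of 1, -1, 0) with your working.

reciprocity: (87879/999197) = +1·(999197/87879) since 87879 mod 4 = 3, 999197 mod 4 = 1; sign now +1
(999197/87879) = (32528/87879)   [reduce mod 87879]
32528 = 2^4·2033; (2/87879) = +1 since 87879 mod 8 = 7, so (32528/87879) = (+1)^4·(2033/87879); sign now +1
reciprocity: (2033/87879) = +1·(87879/2033) since 2033 mod 4 = 1, 87879 mod 4 = 3; sign now +1
(87879/2033) = (460/2033)   [reduce mod 2033]
460 = 2^2·115; (2/2033) = +1 since 2033 mod 8 = 1, so (460/2033) = (+1)^2·(115/2033); sign now +1
reciprocity: (115/2033) = +1·(2033/115) since 115 mod 4 = 3, 2033 mod 4 = 1; sign now +1
(2033/115) = (78/115)   [reduce mod 115]
78 = 2^1·39; (2/115) = -1 since 115 mod 8 = 3, so (78/115) = (-1)^1·(39/115); sign now -1
reciprocity: (39/115) = -1·(115/39) since 39 mod 4 = 3, 115 mod 4 = 3; sign now +1
(115/39) = (37/39)   [reduce mod 39]
reciprocity: (37/39) = +1·(39/37) since 37 mod 4 = 1, 39 mod 4 = 3; sign now +1
(39/37) = (2/37)   [reduce mod 37]
2 = 2^1·1; (2/37) = -1 since 37 mod 8 = 5, so (2/37) = (-1)^1·(1/37); sign now -1
(1/37) = 1; final value = sign = -1

-1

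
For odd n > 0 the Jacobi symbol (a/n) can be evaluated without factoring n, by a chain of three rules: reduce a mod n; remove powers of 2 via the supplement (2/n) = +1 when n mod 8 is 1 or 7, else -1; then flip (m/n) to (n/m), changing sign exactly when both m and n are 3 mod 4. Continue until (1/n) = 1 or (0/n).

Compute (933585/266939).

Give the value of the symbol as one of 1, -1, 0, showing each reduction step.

(933585/266939): 933585 mod 266939 = 132768, so (933585/266939) = (132768/266939)
factor out 2^5: 132768 = 2^5·4149; with 266939 mod 8 = 3, (2/266939) = -1; sign now -1; continue with (4149/266939)
flip (4149/266939) -> (266939/4149): both odd, 4149 mod 4 = 1, 266939 mod 4 = 3, so the flip contributes +1; sign now -1
(266939/4149): 266939 mod 4149 = 1403, so (266939/4149) = (1403/4149)
flip (1403/4149) -> (4149/1403): both odd, 1403 mod 4 = 3, 4149 mod 4 = 1, so the flip contributes +1; sign now -1
(4149/1403): 4149 mod 1403 = 1343, so (4149/1403) = (1343/1403)
flip (1343/1403) -> (1403/1343): both odd, 1343 mod 4 = 3, 1403 mod 4 = 3, so the flip contributes -1; sign now +1
(1403/1343): 1403 mod 1343 = 60, so (1403/1343) = (60/1343)
factor out 2^2: 60 = 2^2·15; with 1343 mod 8 = 7, (2/1343) = +1; sign now +1; continue with (15/1343)
flip (15/1343) -> (1343/15): both odd, 15 mod 4 = 3, 1343 mod 4 = 3, so the flip contributes -1; sign now -1
(1343/15): 1343 mod 15 = 8, so (1343/15) = (8/15)
factor out 2^3: 8 = 2^3·1; with 15 mod 8 = 7, (2/15) = +1; sign now -1; continue with (1/15)
reached (1/15) = 1, so the symbol is -1

-1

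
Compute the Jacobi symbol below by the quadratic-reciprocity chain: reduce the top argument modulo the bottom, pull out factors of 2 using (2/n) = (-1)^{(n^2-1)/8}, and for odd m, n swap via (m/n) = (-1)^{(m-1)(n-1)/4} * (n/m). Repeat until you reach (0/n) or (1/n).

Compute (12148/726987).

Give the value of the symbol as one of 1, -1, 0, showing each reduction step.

12148 = 2^2·3037; (2/726987) = -1 since 726987 mod 8 = 3, so (12148/726987) = (-1)^2·(3037/726987); sign now +1
reciprocity: (3037/726987) = +1·(726987/3037) since 3037 mod 4 = 1, 726987 mod 4 = 3; sign now +1
(726987/3037) = (1144/3037)   [reduce mod 3037]
1144 = 2^3·143; (2/3037) = -1 since 3037 mod 8 = 5, so (1144/3037) = (-1)^3·(143/3037); sign now -1
reciprocity: (143/3037) = +1·(3037/143) since 143 mod 4 = 3, 3037 mod 4 = 1; sign now -1
(3037/143) = (34/143)   [reduce mod 143]
34 = 2^1·17; (2/143) = +1 since 143 mod 8 = 7, so (34/143) = (+1)^1·(17/143); sign now -1
reciprocity: (17/143) = +1·(143/17) since 17 mod 4 = 1, 143 mod 4 = 3; sign now -1
(143/17) = (7/17)   [reduce mod 17]
reciprocity: (7/17) = +1·(17/7) since 7 mod 4 = 3, 17 mod 4 = 1; sign now -1
(17/7) = (3/7)   [reduce mod 7]
reciprocity: (3/7) = -1·(7/3) since 3 mod 4 = 3, 7 mod 4 = 3; sign now +1
(7/3) = (1/3)   [reduce mod 3]
(1/3) = 1; final value = sign = +1

1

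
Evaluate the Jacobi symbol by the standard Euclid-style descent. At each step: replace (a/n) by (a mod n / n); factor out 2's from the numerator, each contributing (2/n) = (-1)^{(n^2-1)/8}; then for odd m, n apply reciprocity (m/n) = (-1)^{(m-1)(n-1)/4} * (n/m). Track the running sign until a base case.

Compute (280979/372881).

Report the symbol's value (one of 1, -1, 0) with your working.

flip (280979/372881) -> (372881/280979): both odd, 280979 mod 4 = 3, 372881 mod 4 = 1, so the flip contributes +1; sign now +1
(372881/280979): 372881 mod 280979 = 91902, so (372881/280979) = (91902/280979)
factor out 2^1: 91902 = 2^1·45951; with 280979 mod 8 = 3, (2/280979) = -1; sign now -1; continue with (45951/280979)
flip (45951/280979) -> (280979/45951): both odd, 45951 mod 4 = 3, 280979 mod 4 = 3, so the flip contributes -1; sign now +1
(280979/45951): 280979 mod 45951 = 5273, so (280979/45951) = (5273/45951)
flip (5273/45951) -> (45951/5273): both odd, 5273 mod 4 = 1, 45951 mod 4 = 3, so the flip contributes +1; sign now +1
(45951/5273): 45951 mod 5273 = 3767, so (45951/5273) = (3767/5273)
flip (3767/5273) -> (5273/3767): both odd, 3767 mod 4 = 3, 5273 mod 4 = 1, so the flip contributes +1; sign now +1
(5273/3767): 5273 mod 3767 = 1506, so (5273/3767) = (1506/3767)
factor out 2^1: 1506 = 2^1·753; with 3767 mod 8 = 7, (2/3767) = +1; sign now +1; continue with (753/3767)
flip (753/3767) -> (3767/753): both odd, 753 mod 4 = 1, 3767 mod 4 = 3, so the flip contributes +1; sign now +1
(3767/753): 3767 mod 753 = 2, so (3767/753) = (2/753)
factor out 2^1: 2 = 2^1·1; with 753 mod 8 = 1, (2/753) = +1; sign now +1; continue with (1/753)
reached (1/753) = 1, so the symbol is +1

1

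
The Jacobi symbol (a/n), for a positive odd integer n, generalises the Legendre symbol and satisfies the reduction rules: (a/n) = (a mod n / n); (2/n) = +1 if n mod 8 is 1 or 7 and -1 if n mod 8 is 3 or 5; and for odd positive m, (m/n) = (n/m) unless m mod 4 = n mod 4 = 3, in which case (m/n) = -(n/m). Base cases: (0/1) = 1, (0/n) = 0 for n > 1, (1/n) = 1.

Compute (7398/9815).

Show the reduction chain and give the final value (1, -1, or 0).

7398 = 2^1·3699; (2/9815) = +1 since 9815 mod 8 = 7, so (7398/9815) = (+1)^1·(3699/9815); sign now +1
reciprocity: (3699/9815) = -1·(9815/3699) since 3699 mod 4 = 3, 9815 mod 4 = 3; sign now -1
(9815/3699) = (2417/3699)   [reduce mod 3699]
reciprocity: (2417/3699) = +1·(3699/2417) since 2417 mod 4 = 1, 3699 mod 4 = 3; sign now -1
(3699/2417) = (1282/2417)   [reduce mod 2417]
1282 = 2^1·641; (2/2417) = +1 since 2417 mod 8 = 1, so (1282/2417) = (+1)^1·(641/2417); sign now -1
reciprocity: (641/2417) = +1·(2417/641) since 641 mod 4 = 1, 2417 mod 4 = 1; sign now -1
(2417/641) = (494/641)   [reduce mod 641]
494 = 2^1·247; (2/641) = +1 since 641 mod 8 = 1, so (494/641) = (+1)^1·(247/641); sign now -1
reciprocity: (247/641) = +1·(641/247) since 247 mod 4 = 3, 641 mod 4 = 1; sign now -1
(641/247) = (147/247)   [reduce mod 247]
reciprocity: (147/247) = -1·(247/147) since 147 mod 4 = 3, 247 mod 4 = 3; sign now +1
(247/147) = (100/147)   [reduce mod 147]
100 = 2^2·25; (2/147) = -1 since 147 mod 8 = 3, so (100/147) = (-1)^2·(25/147); sign now +1
reciprocity: (25/147) = +1·(147/25) since 25 mod 4 = 1, 147 mod 4 = 3; sign now +1
(147/25) = (22/25)   [reduce mod 25]
22 = 2^1·11; (2/25) = +1 since 25 mod 8 = 1, so (22/25) = (+1)^1·(11/25); sign now +1
reciprocity: (11/25) = +1·(25/11) since 11 mod 4 = 3, 25 mod 4 = 1; sign now +1
(25/11) = (3/11)   [reduce mod 11]
reciprocity: (3/11) = -1·(11/3) since 3 mod 4 = 3, 11 mod 4 = 3; sign now -1
(11/3) = (2/3)   [reduce mod 3]
2 = 2^1·1; (2/3) = -1 since 3 mod 8 = 3, so (2/3) = (-1)^1·(1/3); sign now +1
(1/3) = 1; final value = sign = +1

1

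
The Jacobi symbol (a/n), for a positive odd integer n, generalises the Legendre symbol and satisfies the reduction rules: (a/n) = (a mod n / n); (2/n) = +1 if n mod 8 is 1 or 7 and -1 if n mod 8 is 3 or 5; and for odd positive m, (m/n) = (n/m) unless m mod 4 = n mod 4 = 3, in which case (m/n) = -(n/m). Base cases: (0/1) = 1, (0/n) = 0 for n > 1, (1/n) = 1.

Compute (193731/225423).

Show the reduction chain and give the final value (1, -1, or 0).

0

flip (193731/225423) -> (225423/193731): both odd, 193731 mod 4 = 3, 225423 mod 4 = 3, so the flip contributes -1; sign now -1
(225423/193731): 225423 mod 193731 = 31692, so (225423/193731) = (31692/193731)
factor out 2^2: 31692 = 2^2·7923; with 193731 mod 8 = 3, (2/193731) = -1; sign now -1; continue with (7923/193731)
flip (7923/193731) -> (193731/7923): both odd, 7923 mod 4 = 3, 193731 mod 4 = 3, so the flip contributes -1; sign now +1
(193731/7923): 193731 mod 7923 = 3579, so (193731/7923) = (3579/7923)
flip (3579/7923) -> (7923/3579): both odd, 3579 mod 4 = 3, 7923 mod 4 = 3, so the flip contributes -1; sign now -1
(7923/3579): 7923 mod 3579 = 765, so (7923/3579) = (765/3579)
flip (765/3579) -> (3579/765): both odd, 765 mod 4 = 1, 3579 mod 4 = 3, so the flip contributes +1; sign now -1
(3579/765): 3579 mod 765 = 519, so (3579/765) = (519/765)
flip (519/765) -> (765/519): both odd, 519 mod 4 = 3, 765 mod 4 = 1, so the flip contributes +1; sign now -1
(765/519): 765 mod 519 = 246, so (765/519) = (246/519)
factor out 2^1: 246 = 2^1·123; with 519 mod 8 = 7, (2/519) = +1; sign now -1; continue with (123/519)
flip (123/519) -> (519/123): both odd, 123 mod 4 = 3, 519 mod 4 = 3, so the flip contributes -1; sign now +1
(519/123): 519 mod 123 = 27, so (519/123) = (27/123)
flip (27/123) -> (123/27): both odd, 27 mod 4 = 3, 123 mod 4 = 3, so the flip contributes -1; sign now -1
(123/27): 123 mod 27 = 15, so (123/27) = (15/27)
flip (15/27) -> (27/15): both odd, 15 mod 4 = 3, 27 mod 4 = 3, so the flip contributes -1; sign now +1
(27/15): 27 mod 15 = 12, so (27/15) = (12/15)
factor out 2^2: 12 = 2^2·3; with 15 mod 8 = 7, (2/15) = +1; sign now +1; continue with (3/15)
flip (3/15) -> (15/3): both odd, 3 mod 4 = 3, 15 mod 4 = 3, so the flip contributes -1; sign now -1
(15/3): 15 mod 3 = 0, so (15/3) = (0/3)
reached (0/3); gcd(a, n) > 1, so (0/3) = 0 and the symbol is 0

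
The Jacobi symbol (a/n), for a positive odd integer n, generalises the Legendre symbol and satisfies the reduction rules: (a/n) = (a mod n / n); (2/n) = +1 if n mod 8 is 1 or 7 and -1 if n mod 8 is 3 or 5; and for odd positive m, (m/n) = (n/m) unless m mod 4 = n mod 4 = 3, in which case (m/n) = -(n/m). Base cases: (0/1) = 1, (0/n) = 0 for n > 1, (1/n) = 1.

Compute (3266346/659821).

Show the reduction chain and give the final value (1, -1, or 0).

0

(3266346/659821) = (627062/659821)   [reduce mod 659821]
627062 = 2^1·313531; (2/659821) = -1 since 659821 mod 8 = 5, so (627062/659821) = (-1)^1·(313531/659821); sign now -1
reciprocity: (313531/659821) = +1·(659821/313531) since 313531 mod 4 = 3, 659821 mod 4 = 1; sign now -1
(659821/313531) = (32759/313531)   [reduce mod 313531]
reciprocity: (32759/313531) = -1·(313531/32759) since 32759 mod 4 = 3, 313531 mod 4 = 3; sign now +1
(313531/32759) = (18700/32759)   [reduce mod 32759]
18700 = 2^2·4675; (2/32759) = +1 since 32759 mod 8 = 7, so (18700/32759) = (+1)^2·(4675/32759); sign now +1
reciprocity: (4675/32759) = -1·(32759/4675) since 4675 mod 4 = 3, 32759 mod 4 = 3; sign now -1
(32759/4675) = (34/4675)   [reduce mod 4675]
34 = 2^1·17; (2/4675) = -1 since 4675 mod 8 = 3, so (34/4675) = (-1)^1·(17/4675); sign now +1
reciprocity: (17/4675) = +1·(4675/17) since 17 mod 4 = 1, 4675 mod 4 = 3; sign now +1
(4675/17) = (0/17)   [reduce mod 17]
(0/17) = 0   [gcd(a, n) > 1]; final value = 0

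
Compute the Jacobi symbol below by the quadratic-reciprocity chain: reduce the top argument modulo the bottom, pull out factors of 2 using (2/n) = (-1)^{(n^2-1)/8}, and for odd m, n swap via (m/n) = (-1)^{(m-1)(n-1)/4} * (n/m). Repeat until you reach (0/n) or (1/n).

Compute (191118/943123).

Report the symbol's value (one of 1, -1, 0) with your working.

191118 = 2^1·95559; (2/943123) = -1 since 943123 mod 8 = 3, so (191118/943123) = (-1)^1·(95559/943123); sign now -1
reciprocity: (95559/943123) = -1·(943123/95559) since 95559 mod 4 = 3, 943123 mod 4 = 3; sign now +1
(943123/95559) = (83092/95559)   [reduce mod 95559]
83092 = 2^2·20773; (2/95559) = +1 since 95559 mod 8 = 7, so (83092/95559) = (+1)^2·(20773/95559); sign now +1
reciprocity: (20773/95559) = +1·(95559/20773) since 20773 mod 4 = 1, 95559 mod 4 = 3; sign now +1
(95559/20773) = (12467/20773)   [reduce mod 20773]
reciprocity: (12467/20773) = +1·(20773/12467) since 12467 mod 4 = 3, 20773 mod 4 = 1; sign now +1
(20773/12467) = (8306/12467)   [reduce mod 12467]
8306 = 2^1·4153; (2/12467) = -1 since 12467 mod 8 = 3, so (8306/12467) = (-1)^1·(4153/12467); sign now -1
reciprocity: (4153/12467) = +1·(12467/4153) since 4153 mod 4 = 1, 12467 mod 4 = 3; sign now -1
(12467/4153) = (8/4153)   [reduce mod 4153]
8 = 2^3·1; (2/4153) = +1 since 4153 mod 8 = 1, so (8/4153) = (+1)^3·(1/4153); sign now -1
(1/4153) = 1; final value = sign = -1

-1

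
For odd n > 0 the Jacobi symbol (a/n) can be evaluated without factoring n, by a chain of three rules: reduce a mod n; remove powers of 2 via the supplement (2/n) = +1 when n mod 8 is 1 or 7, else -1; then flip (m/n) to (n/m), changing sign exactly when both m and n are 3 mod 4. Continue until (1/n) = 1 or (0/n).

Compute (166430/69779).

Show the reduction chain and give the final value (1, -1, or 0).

-1

(166430/69779): 166430 mod 69779 = 26872, so (166430/69779) = (26872/69779)
factor out 2^3: 26872 = 2^3·3359; with 69779 mod 8 = 3, (2/69779) = -1; sign now -1; continue with (3359/69779)
flip (3359/69779) -> (69779/3359): both odd, 3359 mod 4 = 3, 69779 mod 4 = 3, so the flip contributes -1; sign now +1
(69779/3359): 69779 mod 3359 = 2599, so (69779/3359) = (2599/3359)
flip (2599/3359) -> (3359/2599): both odd, 2599 mod 4 = 3, 3359 mod 4 = 3, so the flip contributes -1; sign now -1
(3359/2599): 3359 mod 2599 = 760, so (3359/2599) = (760/2599)
factor out 2^3: 760 = 2^3·95; with 2599 mod 8 = 7, (2/2599) = +1; sign now -1; continue with (95/2599)
flip (95/2599) -> (2599/95): both odd, 95 mod 4 = 3, 2599 mod 4 = 3, so the flip contributes -1; sign now +1
(2599/95): 2599 mod 95 = 34, so (2599/95) = (34/95)
factor out 2^1: 34 = 2^1·17; with 95 mod 8 = 7, (2/95) = +1; sign now +1; continue with (17/95)
flip (17/95) -> (95/17): both odd, 17 mod 4 = 1, 95 mod 4 = 3, so the flip contributes +1; sign now +1
(95/17): 95 mod 17 = 10, so (95/17) = (10/17)
factor out 2^1: 10 = 2^1·5; with 17 mod 8 = 1, (2/17) = +1; sign now +1; continue with (5/17)
flip (5/17) -> (17/5): both odd, 5 mod 4 = 1, 17 mod 4 = 1, so the flip contributes +1; sign now +1
(17/5): 17 mod 5 = 2, so (17/5) = (2/5)
factor out 2^1: 2 = 2^1·1; with 5 mod 8 = 5, (2/5) = -1; sign now -1; continue with (1/5)
reached (1/5) = 1, so the symbol is -1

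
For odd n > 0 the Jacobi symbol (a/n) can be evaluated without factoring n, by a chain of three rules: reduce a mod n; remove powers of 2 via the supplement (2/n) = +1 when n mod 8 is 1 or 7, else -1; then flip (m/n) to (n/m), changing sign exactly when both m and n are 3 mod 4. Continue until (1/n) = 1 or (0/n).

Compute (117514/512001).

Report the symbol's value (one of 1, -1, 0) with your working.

117514 = 2^1·58757; (2/512001) = +1 since 512001 mod 8 = 1, so (117514/512001) = (+1)^1·(58757/512001); sign now +1
reciprocity: (58757/512001) = +1·(512001/58757) since 58757 mod 4 = 1, 512001 mod 4 = 1; sign now +1
(512001/58757) = (41945/58757)   [reduce mod 58757]
reciprocity: (41945/58757) = +1·(58757/41945) since 41945 mod 4 = 1, 58757 mod 4 = 1; sign now +1
(58757/41945) = (16812/41945)   [reduce mod 41945]
16812 = 2^2·4203; (2/41945) = +1 since 41945 mod 8 = 1, so (16812/41945) = (+1)^2·(4203/41945); sign now +1
reciprocity: (4203/41945) = +1·(41945/4203) since 4203 mod 4 = 3, 41945 mod 4 = 1; sign now +1
(41945/4203) = (4118/4203)   [reduce mod 4203]
4118 = 2^1·2059; (2/4203) = -1 since 4203 mod 8 = 3, so (4118/4203) = (-1)^1·(2059/4203); sign now -1
reciprocity: (2059/4203) = -1·(4203/2059) since 2059 mod 4 = 3, 4203 mod 4 = 3; sign now +1
(4203/2059) = (85/2059)   [reduce mod 2059]
reciprocity: (85/2059) = +1·(2059/85) since 85 mod 4 = 1, 2059 mod 4 = 3; sign now +1
(2059/85) = (19/85)   [reduce mod 85]
reciprocity: (19/85) = +1·(85/19) since 19 mod 4 = 3, 85 mod 4 = 1; sign now +1
(85/19) = (9/19)   [reduce mod 19]
reciprocity: (9/19) = +1·(19/9) since 9 mod 4 = 1, 19 mod 4 = 3; sign now +1
(19/9) = (1/9)   [reduce mod 9]
(1/9) = 1; final value = sign = +1

1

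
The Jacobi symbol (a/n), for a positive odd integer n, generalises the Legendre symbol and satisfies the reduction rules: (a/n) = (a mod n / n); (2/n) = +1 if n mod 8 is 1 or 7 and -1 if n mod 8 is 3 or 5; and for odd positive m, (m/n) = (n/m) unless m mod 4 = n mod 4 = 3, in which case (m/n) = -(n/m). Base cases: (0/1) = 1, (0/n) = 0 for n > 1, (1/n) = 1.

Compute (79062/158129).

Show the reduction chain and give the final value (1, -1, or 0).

1

factor out 2^1: 79062 = 2^1·39531; with 158129 mod 8 = 1, (2/158129) = +1; sign now +1; continue with (39531/158129)
flip (39531/158129) -> (158129/39531): both odd, 39531 mod 4 = 3, 158129 mod 4 = 1, so the flip contributes +1; sign now +1
(158129/39531): 158129 mod 39531 = 5, so (158129/39531) = (5/39531)
flip (5/39531) -> (39531/5): both odd, 5 mod 4 = 1, 39531 mod 4 = 3, so the flip contributes +1; sign now +1
(39531/5): 39531 mod 5 = 1, so (39531/5) = (1/5)
reached (1/5) = 1, so the symbol is +1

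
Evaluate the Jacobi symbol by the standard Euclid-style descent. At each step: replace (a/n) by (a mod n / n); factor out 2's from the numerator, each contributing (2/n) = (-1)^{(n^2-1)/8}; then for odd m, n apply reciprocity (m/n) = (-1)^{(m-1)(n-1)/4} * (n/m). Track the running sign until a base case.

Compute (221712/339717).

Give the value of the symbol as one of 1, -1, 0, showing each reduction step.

factor out 2^4: 221712 = 2^4·13857; with 339717 mod 8 = 5, (2/339717) = -1; sign now +1; continue with (13857/339717)
flip (13857/339717) -> (339717/13857): both odd, 13857 mod 4 = 1, 339717 mod 4 = 1, so the flip contributes +1; sign now +1
(339717/13857): 339717 mod 13857 = 7149, so (339717/13857) = (7149/13857)
flip (7149/13857) -> (13857/7149): both odd, 7149 mod 4 = 1, 13857 mod 4 = 1, so the flip contributes +1; sign now +1
(13857/7149): 13857 mod 7149 = 6708, so (13857/7149) = (6708/7149)
factor out 2^2: 6708 = 2^2·1677; with 7149 mod 8 = 5, (2/7149) = -1; sign now +1; continue with (1677/7149)
flip (1677/7149) -> (7149/1677): both odd, 1677 mod 4 = 1, 7149 mod 4 = 1, so the flip contributes +1; sign now +1
(7149/1677): 7149 mod 1677 = 441, so (7149/1677) = (441/1677)
flip (441/1677) -> (1677/441): both odd, 441 mod 4 = 1, 1677 mod 4 = 1, so the flip contributes +1; sign now +1
(1677/441): 1677 mod 441 = 354, so (1677/441) = (354/441)
factor out 2^1: 354 = 2^1·177; with 441 mod 8 = 1, (2/441) = +1; sign now +1; continue with (177/441)
flip (177/441) -> (441/177): both odd, 177 mod 4 = 1, 441 mod 4 = 1, so the flip contributes +1; sign now +1
(441/177): 441 mod 177 = 87, so (441/177) = (87/177)
flip (87/177) -> (177/87): both odd, 87 mod 4 = 3, 177 mod 4 = 1, so the flip contributes +1; sign now +1
(177/87): 177 mod 87 = 3, so (177/87) = (3/87)
flip (3/87) -> (87/3): both odd, 3 mod 4 = 3, 87 mod 4 = 3, so the flip contributes -1; sign now -1
(87/3): 87 mod 3 = 0, so (87/3) = (0/3)
reached (0/3); gcd(a, n) > 1, so (0/3) = 0 and the symbol is 0

0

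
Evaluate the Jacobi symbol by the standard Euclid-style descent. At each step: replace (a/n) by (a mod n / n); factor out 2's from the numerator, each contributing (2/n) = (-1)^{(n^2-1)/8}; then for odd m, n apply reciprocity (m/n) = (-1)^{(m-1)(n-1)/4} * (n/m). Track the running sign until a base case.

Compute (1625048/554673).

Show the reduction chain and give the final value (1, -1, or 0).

-1

(1625048/554673): 1625048 mod 554673 = 515702, so (1625048/554673) = (515702/554673)
factor out 2^1: 515702 = 2^1·257851; with 554673 mod 8 = 1, (2/554673) = +1; sign now +1; continue with (257851/554673)
flip (257851/554673) -> (554673/257851): both odd, 257851 mod 4 = 3, 554673 mod 4 = 1, so the flip contributes +1; sign now +1
(554673/257851): 554673 mod 257851 = 38971, so (554673/257851) = (38971/257851)
flip (38971/257851) -> (257851/38971): both odd, 38971 mod 4 = 3, 257851 mod 4 = 3, so the flip contributes -1; sign now -1
(257851/38971): 257851 mod 38971 = 24025, so (257851/38971) = (24025/38971)
flip (24025/38971) -> (38971/24025): both odd, 24025 mod 4 = 1, 38971 mod 4 = 3, so the flip contributes +1; sign now -1
(38971/24025): 38971 mod 24025 = 14946, so (38971/24025) = (14946/24025)
factor out 2^1: 14946 = 2^1·7473; with 24025 mod 8 = 1, (2/24025) = +1; sign now -1; continue with (7473/24025)
flip (7473/24025) -> (24025/7473): both odd, 7473 mod 4 = 1, 24025 mod 4 = 1, so the flip contributes +1; sign now -1
(24025/7473): 24025 mod 7473 = 1606, so (24025/7473) = (1606/7473)
factor out 2^1: 1606 = 2^1·803; with 7473 mod 8 = 1, (2/7473) = +1; sign now -1; continue with (803/7473)
flip (803/7473) -> (7473/803): both odd, 803 mod 4 = 3, 7473 mod 4 = 1, so the flip contributes +1; sign now -1
(7473/803): 7473 mod 803 = 246, so (7473/803) = (246/803)
factor out 2^1: 246 = 2^1·123; with 803 mod 8 = 3, (2/803) = -1; sign now +1; continue with (123/803)
flip (123/803) -> (803/123): both odd, 123 mod 4 = 3, 803 mod 4 = 3, so the flip contributes -1; sign now -1
(803/123): 803 mod 123 = 65, so (803/123) = (65/123)
flip (65/123) -> (123/65): both odd, 65 mod 4 = 1, 123 mod 4 = 3, so the flip contributes +1; sign now -1
(123/65): 123 mod 65 = 58, so (123/65) = (58/65)
factor out 2^1: 58 = 2^1·29; with 65 mod 8 = 1, (2/65) = +1; sign now -1; continue with (29/65)
flip (29/65) -> (65/29): both odd, 29 mod 4 = 1, 65 mod 4 = 1, so the flip contributes +1; sign now -1
(65/29): 65 mod 29 = 7, so (65/29) = (7/29)
flip (7/29) -> (29/7): both odd, 7 mod 4 = 3, 29 mod 4 = 1, so the flip contributes +1; sign now -1
(29/7): 29 mod 7 = 1, so (29/7) = (1/7)
reached (1/7) = 1, so the symbol is -1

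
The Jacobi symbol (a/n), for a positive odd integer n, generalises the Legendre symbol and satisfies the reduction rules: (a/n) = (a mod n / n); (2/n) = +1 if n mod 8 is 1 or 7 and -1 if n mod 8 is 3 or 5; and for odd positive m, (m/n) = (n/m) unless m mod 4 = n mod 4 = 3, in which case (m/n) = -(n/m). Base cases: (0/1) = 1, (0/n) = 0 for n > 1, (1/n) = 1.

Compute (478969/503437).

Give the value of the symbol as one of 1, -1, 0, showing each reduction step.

flip (478969/503437) -> (503437/478969): both odd, 478969 mod 4 = 1, 503437 mod 4 = 1, so the flip contributes +1; sign now +1
(503437/478969): 503437 mod 478969 = 24468, so (503437/478969) = (24468/478969)
factor out 2^2: 24468 = 2^2·6117; with 478969 mod 8 = 1, (2/478969) = +1; sign now +1; continue with (6117/478969)
flip (6117/478969) -> (478969/6117): both odd, 6117 mod 4 = 1, 478969 mod 4 = 1, so the flip contributes +1; sign now +1
(478969/6117): 478969 mod 6117 = 1843, so (478969/6117) = (1843/6117)
flip (1843/6117) -> (6117/1843): both odd, 1843 mod 4 = 3, 6117 mod 4 = 1, so the flip contributes +1; sign now +1
(6117/1843): 6117 mod 1843 = 588, so (6117/1843) = (588/1843)
factor out 2^2: 588 = 2^2·147; with 1843 mod 8 = 3, (2/1843) = -1; sign now +1; continue with (147/1843)
flip (147/1843) -> (1843/147): both odd, 147 mod 4 = 3, 1843 mod 4 = 3, so the flip contributes -1; sign now -1
(1843/147): 1843 mod 147 = 79, so (1843/147) = (79/147)
flip (79/147) -> (147/79): both odd, 79 mod 4 = 3, 147 mod 4 = 3, so the flip contributes -1; sign now +1
(147/79): 147 mod 79 = 68, so (147/79) = (68/79)
factor out 2^2: 68 = 2^2·17; with 79 mod 8 = 7, (2/79) = +1; sign now +1; continue with (17/79)
flip (17/79) -> (79/17): both odd, 17 mod 4 = 1, 79 mod 4 = 3, so the flip contributes +1; sign now +1
(79/17): 79 mod 17 = 11, so (79/17) = (11/17)
flip (11/17) -> (17/11): both odd, 11 mod 4 = 3, 17 mod 4 = 1, so the flip contributes +1; sign now +1
(17/11): 17 mod 11 = 6, so (17/11) = (6/11)
factor out 2^1: 6 = 2^1·3; with 11 mod 8 = 3, (2/11) = -1; sign now -1; continue with (3/11)
flip (3/11) -> (11/3): both odd, 3 mod 4 = 3, 11 mod 4 = 3, so the flip contributes -1; sign now +1
(11/3): 11 mod 3 = 2, so (11/3) = (2/3)
factor out 2^1: 2 = 2^1·1; with 3 mod 8 = 3, (2/3) = -1; sign now -1; continue with (1/3)
reached (1/3) = 1, so the symbol is -1

-1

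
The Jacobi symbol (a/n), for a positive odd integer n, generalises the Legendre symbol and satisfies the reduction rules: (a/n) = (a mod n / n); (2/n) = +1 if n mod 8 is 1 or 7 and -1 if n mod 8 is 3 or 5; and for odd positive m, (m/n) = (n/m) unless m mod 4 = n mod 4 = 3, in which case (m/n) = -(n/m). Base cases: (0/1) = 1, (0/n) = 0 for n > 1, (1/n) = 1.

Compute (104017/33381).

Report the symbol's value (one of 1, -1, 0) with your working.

-1

(104017/33381): 104017 mod 33381 = 3874, so (104017/33381) = (3874/33381)
factor out 2^1: 3874 = 2^1·1937; with 33381 mod 8 = 5, (2/33381) = -1; sign now -1; continue with (1937/33381)
flip (1937/33381) -> (33381/1937): both odd, 1937 mod 4 = 1, 33381 mod 4 = 1, so the flip contributes +1; sign now -1
(33381/1937): 33381 mod 1937 = 452, so (33381/1937) = (452/1937)
factor out 2^2: 452 = 2^2·113; with 1937 mod 8 = 1, (2/1937) = +1; sign now -1; continue with (113/1937)
flip (113/1937) -> (1937/113): both odd, 113 mod 4 = 1, 1937 mod 4 = 1, so the flip contributes +1; sign now -1
(1937/113): 1937 mod 113 = 16, so (1937/113) = (16/113)
factor out 2^4: 16 = 2^4·1; with 113 mod 8 = 1, (2/113) = +1; sign now -1; continue with (1/113)
reached (1/113) = 1, so the symbol is -1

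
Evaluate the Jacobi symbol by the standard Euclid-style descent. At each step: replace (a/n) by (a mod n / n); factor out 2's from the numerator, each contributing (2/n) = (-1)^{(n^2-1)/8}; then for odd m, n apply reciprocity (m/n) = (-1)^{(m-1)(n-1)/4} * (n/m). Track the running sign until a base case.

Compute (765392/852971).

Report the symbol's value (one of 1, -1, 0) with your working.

765392 = 2^4·47837; (2/852971) = -1 since 852971 mod 8 = 3, so (765392/852971) = (-1)^4·(47837/852971); sign now +1
reciprocity: (47837/852971) = +1·(852971/47837) since 47837 mod 4 = 1, 852971 mod 4 = 3; sign now +1
(852971/47837) = (39742/47837)   [reduce mod 47837]
39742 = 2^1·19871; (2/47837) = -1 since 47837 mod 8 = 5, so (39742/47837) = (-1)^1·(19871/47837); sign now -1
reciprocity: (19871/47837) = +1·(47837/19871) since 19871 mod 4 = 3, 47837 mod 4 = 1; sign now -1
(47837/19871) = (8095/19871)   [reduce mod 19871]
reciprocity: (8095/19871) = -1·(19871/8095) since 8095 mod 4 = 3, 19871 mod 4 = 3; sign now +1
(19871/8095) = (3681/8095)   [reduce mod 8095]
reciprocity: (3681/8095) = +1·(8095/3681) since 3681 mod 4 = 1, 8095 mod 4 = 3; sign now +1
(8095/3681) = (733/3681)   [reduce mod 3681]
reciprocity: (733/3681) = +1·(3681/733) since 733 mod 4 = 1, 3681 mod 4 = 1; sign now +1
(3681/733) = (16/733)   [reduce mod 733]
16 = 2^4·1; (2/733) = -1 since 733 mod 8 = 5, so (16/733) = (-1)^4·(1/733); sign now +1
(1/733) = 1; final value = sign = +1

1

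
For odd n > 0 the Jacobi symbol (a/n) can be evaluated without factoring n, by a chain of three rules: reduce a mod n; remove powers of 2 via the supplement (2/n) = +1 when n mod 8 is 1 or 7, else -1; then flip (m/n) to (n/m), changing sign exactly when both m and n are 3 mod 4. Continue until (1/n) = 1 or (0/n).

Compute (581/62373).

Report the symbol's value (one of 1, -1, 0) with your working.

flip (581/62373) -> (62373/581): both odd, 581 mod 4 = 1, 62373 mod 4 = 1, so the flip contributes +1; sign now +1
(62373/581): 62373 mod 581 = 206, so (62373/581) = (206/581)
factor out 2^1: 206 = 2^1·103; with 581 mod 8 = 5, (2/581) = -1; sign now -1; continue with (103/581)
flip (103/581) -> (581/103): both odd, 103 mod 4 = 3, 581 mod 4 = 1, so the flip contributes +1; sign now -1
(581/103): 581 mod 103 = 66, so (581/103) = (66/103)
factor out 2^1: 66 = 2^1·33; with 103 mod 8 = 7, (2/103) = +1; sign now -1; continue with (33/103)
flip (33/103) -> (103/33): both odd, 33 mod 4 = 1, 103 mod 4 = 3, so the flip contributes +1; sign now -1
(103/33): 103 mod 33 = 4, so (103/33) = (4/33)
factor out 2^2: 4 = 2^2·1; with 33 mod 8 = 1, (2/33) = +1; sign now -1; continue with (1/33)
reached (1/33) = 1, so the symbol is -1

-1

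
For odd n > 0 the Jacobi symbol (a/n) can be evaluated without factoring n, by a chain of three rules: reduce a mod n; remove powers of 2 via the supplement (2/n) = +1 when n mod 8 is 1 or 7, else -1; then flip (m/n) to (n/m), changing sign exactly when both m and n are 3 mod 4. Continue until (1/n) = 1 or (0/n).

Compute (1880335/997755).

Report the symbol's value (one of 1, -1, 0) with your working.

(1880335/997755) = (882580/997755)   [reduce mod 997755]
882580 = 2^2·220645; (2/997755) = -1 since 997755 mod 8 = 3, so (882580/997755) = (-1)^2·(220645/997755); sign now +1
reciprocity: (220645/997755) = +1·(997755/220645) since 220645 mod 4 = 1, 997755 mod 4 = 3; sign now +1
(997755/220645) = (115175/220645)   [reduce mod 220645]
reciprocity: (115175/220645) = +1·(220645/115175) since 115175 mod 4 = 3, 220645 mod 4 = 1; sign now +1
(220645/115175) = (105470/115175)   [reduce mod 115175]
105470 = 2^1·52735; (2/115175) = +1 since 115175 mod 8 = 7, so (105470/115175) = (+1)^1·(52735/115175); sign now +1
reciprocity: (52735/115175) = -1·(115175/52735) since 52735 mod 4 = 3, 115175 mod 4 = 3; sign now -1
(115175/52735) = (9705/52735)   [reduce mod 52735]
reciprocity: (9705/52735) = +1·(52735/9705) since 9705 mod 4 = 1, 52735 mod 4 = 3; sign now -1
(52735/9705) = (4210/9705)   [reduce mod 9705]
4210 = 2^1·2105; (2/9705) = +1 since 9705 mod 8 = 1, so (4210/9705) = (+1)^1·(2105/9705); sign now -1
reciprocity: (2105/9705) = +1·(9705/2105) since 2105 mod 4 = 1, 9705 mod 4 = 1; sign now -1
(9705/2105) = (1285/2105)   [reduce mod 2105]
reciprocity: (1285/2105) = +1·(2105/1285) since 1285 mod 4 = 1, 2105 mod 4 = 1; sign now -1
(2105/1285) = (820/1285)   [reduce mod 1285]
820 = 2^2·205; (2/1285) = -1 since 1285 mod 8 = 5, so (820/1285) = (-1)^2·(205/1285); sign now -1
reciprocity: (205/1285) = +1·(1285/205) since 205 mod 4 = 1, 1285 mod 4 = 1; sign now -1
(1285/205) = (55/205)   [reduce mod 205]
reciprocity: (55/205) = +1·(205/55) since 55 mod 4 = 3, 205 mod 4 = 1; sign now -1
(205/55) = (40/55)   [reduce mod 55]
40 = 2^3·5; (2/55) = +1 since 55 mod 8 = 7, so (40/55) = (+1)^3·(5/55); sign now -1
reciprocity: (5/55) = +1·(55/5) since 5 mod 4 = 1, 55 mod 4 = 3; sign now -1
(55/5) = (0/5)   [reduce mod 5]
(0/5) = 0   [gcd(a, n) > 1]; final value = 0

0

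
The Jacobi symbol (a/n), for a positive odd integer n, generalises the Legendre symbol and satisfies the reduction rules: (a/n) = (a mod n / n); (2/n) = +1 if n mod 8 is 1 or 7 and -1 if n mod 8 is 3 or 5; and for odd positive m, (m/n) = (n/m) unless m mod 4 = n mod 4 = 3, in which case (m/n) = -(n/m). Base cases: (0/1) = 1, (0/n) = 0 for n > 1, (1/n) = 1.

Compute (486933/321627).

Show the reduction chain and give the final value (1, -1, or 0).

(486933/321627) = (165306/321627)   [reduce mod 321627]
165306 = 2^1·82653; (2/321627) = -1 since 321627 mod 8 = 3, so (165306/321627) = (-1)^1·(82653/321627); sign now -1
reciprocity: (82653/321627) = +1·(321627/82653) since 82653 mod 4 = 1, 321627 mod 4 = 3; sign now -1
(321627/82653) = (73668/82653)   [reduce mod 82653]
73668 = 2^2·18417; (2/82653) = -1 since 82653 mod 8 = 5, so (73668/82653) = (-1)^2·(18417/82653); sign now -1
reciprocity: (18417/82653) = +1·(82653/18417) since 18417 mod 4 = 1, 82653 mod 4 = 1; sign now -1
(82653/18417) = (8985/18417)   [reduce mod 18417]
reciprocity: (8985/18417) = +1·(18417/8985) since 8985 mod 4 = 1, 18417 mod 4 = 1; sign now -1
(18417/8985) = (447/8985)   [reduce mod 8985]
reciprocity: (447/8985) = +1·(8985/447) since 447 mod 4 = 3, 8985 mod 4 = 1; sign now -1
(8985/447) = (45/447)   [reduce mod 447]
reciprocity: (45/447) = +1·(447/45) since 45 mod 4 = 1, 447 mod 4 = 3; sign now -1
(447/45) = (42/45)   [reduce mod 45]
42 = 2^1·21; (2/45) = -1 since 45 mod 8 = 5, so (42/45) = (-1)^1·(21/45); sign now +1
reciprocity: (21/45) = +1·(45/21) since 21 mod 4 = 1, 45 mod 4 = 1; sign now +1
(45/21) = (3/21)   [reduce mod 21]
reciprocity: (3/21) = +1·(21/3) since 3 mod 4 = 3, 21 mod 4 = 1; sign now +1
(21/3) = (0/3)   [reduce mod 3]
(0/3) = 0   [gcd(a, n) > 1]; final value = 0

0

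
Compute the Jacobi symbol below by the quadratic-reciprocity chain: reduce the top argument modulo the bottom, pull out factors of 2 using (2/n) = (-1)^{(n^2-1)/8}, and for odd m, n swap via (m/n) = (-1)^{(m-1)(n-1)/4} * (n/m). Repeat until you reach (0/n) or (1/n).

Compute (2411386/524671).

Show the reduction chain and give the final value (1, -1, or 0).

-1

(2411386/524671) = (312702/524671)   [reduce mod 524671]
312702 = 2^1·156351; (2/524671) = +1 since 524671 mod 8 = 7, so (312702/524671) = (+1)^1·(156351/524671); sign now +1
reciprocity: (156351/524671) = -1·(524671/156351) since 156351 mod 4 = 3, 524671 mod 4 = 3; sign now -1
(524671/156351) = (55618/156351)   [reduce mod 156351]
55618 = 2^1·27809; (2/156351) = +1 since 156351 mod 8 = 7, so (55618/156351) = (+1)^1·(27809/156351); sign now -1
reciprocity: (27809/156351) = +1·(156351/27809) since 27809 mod 4 = 1, 156351 mod 4 = 3; sign now -1
(156351/27809) = (17306/27809)   [reduce mod 27809]
17306 = 2^1·8653; (2/27809) = +1 since 27809 mod 8 = 1, so (17306/27809) = (+1)^1·(8653/27809); sign now -1
reciprocity: (8653/27809) = +1·(27809/8653) since 8653 mod 4 = 1, 27809 mod 4 = 1; sign now -1
(27809/8653) = (1850/8653)   [reduce mod 8653]
1850 = 2^1·925; (2/8653) = -1 since 8653 mod 8 = 5, so (1850/8653) = (-1)^1·(925/8653); sign now +1
reciprocity: (925/8653) = +1·(8653/925) since 925 mod 4 = 1, 8653 mod 4 = 1; sign now +1
(8653/925) = (328/925)   [reduce mod 925]
328 = 2^3·41; (2/925) = -1 since 925 mod 8 = 5, so (328/925) = (-1)^3·(41/925); sign now -1
reciprocity: (41/925) = +1·(925/41) since 41 mod 4 = 1, 925 mod 4 = 1; sign now -1
(925/41) = (23/41)   [reduce mod 41]
reciprocity: (23/41) = +1·(41/23) since 23 mod 4 = 3, 41 mod 4 = 1; sign now -1
(41/23) = (18/23)   [reduce mod 23]
18 = 2^1·9; (2/23) = +1 since 23 mod 8 = 7, so (18/23) = (+1)^1·(9/23); sign now -1
reciprocity: (9/23) = +1·(23/9) since 9 mod 4 = 1, 23 mod 4 = 3; sign now -1
(23/9) = (5/9)   [reduce mod 9]
reciprocity: (5/9) = +1·(9/5) since 5 mod 4 = 1, 9 mod 4 = 1; sign now -1
(9/5) = (4/5)   [reduce mod 5]
4 = 2^2·1; (2/5) = -1 since 5 mod 8 = 5, so (4/5) = (-1)^2·(1/5); sign now -1
(1/5) = 1; final value = sign = -1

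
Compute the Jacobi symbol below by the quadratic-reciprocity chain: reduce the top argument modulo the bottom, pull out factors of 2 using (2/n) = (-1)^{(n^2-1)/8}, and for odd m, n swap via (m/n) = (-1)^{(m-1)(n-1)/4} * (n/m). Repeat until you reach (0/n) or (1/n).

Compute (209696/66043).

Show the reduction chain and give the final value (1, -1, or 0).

(209696/66043): 209696 mod 66043 = 11567, so (209696/66043) = (11567/66043)
flip (11567/66043) -> (66043/11567): both odd, 11567 mod 4 = 3, 66043 mod 4 = 3, so the flip contributes -1; sign now -1
(66043/11567): 66043 mod 11567 = 8208, so (66043/11567) = (8208/11567)
factor out 2^4: 8208 = 2^4·513; with 11567 mod 8 = 7, (2/11567) = +1; sign now -1; continue with (513/11567)
flip (513/11567) -> (11567/513): both odd, 513 mod 4 = 1, 11567 mod 4 = 3, so the flip contributes +1; sign now -1
(11567/513): 11567 mod 513 = 281, so (11567/513) = (281/513)
flip (281/513) -> (513/281): both odd, 281 mod 4 = 1, 513 mod 4 = 1, so the flip contributes +1; sign now -1
(513/281): 513 mod 281 = 232, so (513/281) = (232/281)
factor out 2^3: 232 = 2^3·29; with 281 mod 8 = 1, (2/281) = +1; sign now -1; continue with (29/281)
flip (29/281) -> (281/29): both odd, 29 mod 4 = 1, 281 mod 4 = 1, so the flip contributes +1; sign now -1
(281/29): 281 mod 29 = 20, so (281/29) = (20/29)
factor out 2^2: 20 = 2^2·5; with 29 mod 8 = 5, (2/29) = -1; sign now -1; continue with (5/29)
flip (5/29) -> (29/5): both odd, 5 mod 4 = 1, 29 mod 4 = 1, so the flip contributes +1; sign now -1
(29/5): 29 mod 5 = 4, so (29/5) = (4/5)
factor out 2^2: 4 = 2^2·1; with 5 mod 8 = 5, (2/5) = -1; sign now -1; continue with (1/5)
reached (1/5) = 1, so the symbol is -1

-1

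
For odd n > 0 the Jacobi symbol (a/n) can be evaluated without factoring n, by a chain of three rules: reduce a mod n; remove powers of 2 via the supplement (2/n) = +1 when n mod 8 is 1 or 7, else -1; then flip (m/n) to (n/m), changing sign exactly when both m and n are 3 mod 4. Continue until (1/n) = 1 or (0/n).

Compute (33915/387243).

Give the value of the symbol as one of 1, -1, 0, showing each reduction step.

0

reciprocity: (33915/387243) = -1·(387243/33915) since 33915 mod 4 = 3, 387243 mod 4 = 3; sign now -1
(387243/33915) = (14178/33915)   [reduce mod 33915]
14178 = 2^1·7089; (2/33915) = -1 since 33915 mod 8 = 3, so (14178/33915) = (-1)^1·(7089/33915); sign now +1
reciprocity: (7089/33915) = +1·(33915/7089) since 7089 mod 4 = 1, 33915 mod 4 = 3; sign now +1
(33915/7089) = (5559/7089)   [reduce mod 7089]
reciprocity: (5559/7089) = +1·(7089/5559) since 5559 mod 4 = 3, 7089 mod 4 = 1; sign now +1
(7089/5559) = (1530/5559)   [reduce mod 5559]
1530 = 2^1·765; (2/5559) = +1 since 5559 mod 8 = 7, so (1530/5559) = (+1)^1·(765/5559); sign now +1
reciprocity: (765/5559) = +1·(5559/765) since 765 mod 4 = 1, 5559 mod 4 = 3; sign now +1
(5559/765) = (204/765)   [reduce mod 765]
204 = 2^2·51; (2/765) = -1 since 765 mod 8 = 5, so (204/765) = (-1)^2·(51/765); sign now +1
reciprocity: (51/765) = +1·(765/51) since 51 mod 4 = 3, 765 mod 4 = 1; sign now +1
(765/51) = (0/51)   [reduce mod 51]
(0/51) = 0   [gcd(a, n) > 1]; final value = 0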